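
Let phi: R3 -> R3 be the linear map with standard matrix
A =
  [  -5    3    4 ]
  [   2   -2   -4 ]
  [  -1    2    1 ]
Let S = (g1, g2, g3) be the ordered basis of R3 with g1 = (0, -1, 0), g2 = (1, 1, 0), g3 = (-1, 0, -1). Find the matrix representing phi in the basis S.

With P the matrix whose columns are g1, ..., g3, [phi]_S = P^(-1) A P.
Column by column: phi(g1) = A g1 = (-3, 2, -2); its S-coordinates (-3, -1, 2) give column 1.
Continuing for each basis vector yields [phi]_S = [[-3, -3, -1], [-1, -3, 1], [2, -1, 0]].

[[-3, -3, -1], [-1, -3, 1], [2, -1, 0]]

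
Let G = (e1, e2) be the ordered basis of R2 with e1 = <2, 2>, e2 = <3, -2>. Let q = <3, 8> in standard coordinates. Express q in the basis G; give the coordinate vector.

<3, -1>

[q]_G is the unique c with M c = q, where M has columns e1, e2.
System: 2c_1 + 3c_2 = 3, 2c_1 - 2c_2 = 8; solving gives c_1 = 3, c_2 = -1.
Check: 3e1 - e2 = <3, 8>.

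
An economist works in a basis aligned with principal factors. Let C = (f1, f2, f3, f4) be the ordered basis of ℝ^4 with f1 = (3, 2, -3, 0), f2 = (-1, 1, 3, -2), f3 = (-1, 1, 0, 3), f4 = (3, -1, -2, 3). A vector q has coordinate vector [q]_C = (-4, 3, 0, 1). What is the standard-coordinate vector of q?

(-12, -6, 19, -3)

The coordinates say q = -4f1 + 3f2 + 0·f3 + f4; adding the scaled basis vectors gives (-12, -6, 19, -3).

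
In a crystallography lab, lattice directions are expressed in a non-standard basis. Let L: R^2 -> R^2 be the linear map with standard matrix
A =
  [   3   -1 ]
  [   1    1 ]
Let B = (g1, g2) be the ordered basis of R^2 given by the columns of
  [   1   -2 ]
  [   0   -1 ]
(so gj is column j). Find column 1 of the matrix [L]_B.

(1, -1)

Column 1 of [L]_B is the B-coordinate vector of L(g1).
In standard coordinates L(g1) = A g1 = (3, 1).
Converting to B: (3, 1) = g1 - g2, so the coordinate vector is (1, -1).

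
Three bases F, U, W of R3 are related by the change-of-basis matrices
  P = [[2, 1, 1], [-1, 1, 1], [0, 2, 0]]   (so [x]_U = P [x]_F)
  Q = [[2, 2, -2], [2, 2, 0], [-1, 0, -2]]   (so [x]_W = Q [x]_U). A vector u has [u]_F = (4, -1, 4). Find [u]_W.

First [u]_U = P [u]_F = (11, -1, -2).
Then [u]_W = Q [u]_U = (24, 20, -7).

(24, 20, -7)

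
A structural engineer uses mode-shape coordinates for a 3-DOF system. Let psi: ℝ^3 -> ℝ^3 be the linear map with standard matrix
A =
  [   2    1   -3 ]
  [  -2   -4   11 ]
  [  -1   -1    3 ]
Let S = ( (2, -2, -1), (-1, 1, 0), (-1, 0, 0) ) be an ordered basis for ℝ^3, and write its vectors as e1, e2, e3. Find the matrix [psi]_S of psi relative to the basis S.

The j-th column of [psi]_S is [psi(ej)]_S.
psi(e1) = A e1 = (5, -7, -3) = 3e1 - e2 + 2e3, so column 1 is (3, -1, 2).
Repeating for e2, e3 and assembling the columns gives [[3, 0, -1], [-1, -2, 0], [2, 3, 0]].

[[3, 0, -1], [-1, -2, 0], [2, 3, 0]]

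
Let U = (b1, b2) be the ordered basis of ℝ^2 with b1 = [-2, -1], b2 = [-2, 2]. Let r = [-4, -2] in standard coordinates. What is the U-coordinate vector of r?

[r]_U is the unique c with M c = r, where M has columns b1, b2.
System: -2c_1 - 2c_2 = -4, -c_1 + 2c_2 = -2; solving gives c_1 = 2, c_2 = 0.
Check: 2b1 + 0·b2 = [-4, -2].

[2, 0]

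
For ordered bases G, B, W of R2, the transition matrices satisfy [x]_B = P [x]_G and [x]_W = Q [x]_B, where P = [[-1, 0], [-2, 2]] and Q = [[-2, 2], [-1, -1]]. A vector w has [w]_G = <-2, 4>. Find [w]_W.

<20, -14>

Apply P to get B-coordinates <2, 12>, then Q to get W-coordinates.
The result is [w]_W = <20, -14>.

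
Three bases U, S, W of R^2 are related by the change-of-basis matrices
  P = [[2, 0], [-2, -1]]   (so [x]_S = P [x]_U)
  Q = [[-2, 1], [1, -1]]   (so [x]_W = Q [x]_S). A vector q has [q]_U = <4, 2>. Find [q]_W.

<-26, 18>

Apply P to get S-coordinates <8, -10>, then Q to get W-coordinates.
The result is [q]_W = <-26, 18>.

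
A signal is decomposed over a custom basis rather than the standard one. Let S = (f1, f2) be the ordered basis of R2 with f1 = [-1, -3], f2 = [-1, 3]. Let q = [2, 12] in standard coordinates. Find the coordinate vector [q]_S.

[-3, 1]

We seek scalars with c_1 f1 + c_2 f2 = q; equivalently solve M c = q where the columns of M are f1, f2.
System: -c_1 - c_2 = 2, -3c_1 + 3c_2 = 12; solving gives c_1 = -3, c_2 = 1.
Check: -3f1 + f2 = [2, 12].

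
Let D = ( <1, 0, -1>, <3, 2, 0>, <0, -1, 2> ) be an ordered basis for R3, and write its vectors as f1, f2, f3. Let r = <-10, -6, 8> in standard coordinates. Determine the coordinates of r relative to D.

<-4, -2, 2>

We seek scalars with c_1 f1 + ... + c_3 f3 = r; equivalently solve M c = r where the columns of M are f1, ..., f3.
Solving this 3x3 system gives c = (-4, -2, 2).
Check: -4f1 - 2f2 + 2f3 = <-10, -6, 8>.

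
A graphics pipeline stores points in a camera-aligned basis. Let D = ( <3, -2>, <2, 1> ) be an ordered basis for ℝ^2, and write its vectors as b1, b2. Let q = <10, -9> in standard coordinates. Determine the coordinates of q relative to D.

[q]_D is the unique c with M c = q, where M has columns b1, b2.
System: 3c_1 + 2c_2 = 10, -2c_1 + c_2 = -9; solving gives c_1 = 4, c_2 = -1.
Check: 4b1 - b2 = <10, -9>.

<4, -1>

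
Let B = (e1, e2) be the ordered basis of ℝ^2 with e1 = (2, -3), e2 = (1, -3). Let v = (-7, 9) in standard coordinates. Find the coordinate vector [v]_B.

(-4, 1)

[v]_B is the unique c with M c = v, where M has columns e1, e2.
System: 2c_1 + c_2 = -7, -3c_1 - 3c_2 = 9; solving gives c_1 = -4, c_2 = 1.
Check: -4e1 + e2 = (-7, 9).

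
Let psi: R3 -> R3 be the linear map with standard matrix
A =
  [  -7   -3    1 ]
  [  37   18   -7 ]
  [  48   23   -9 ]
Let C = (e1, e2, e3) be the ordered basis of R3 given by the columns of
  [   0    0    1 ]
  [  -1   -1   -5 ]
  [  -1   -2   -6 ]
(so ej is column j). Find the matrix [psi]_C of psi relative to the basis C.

The j-th column of [psi]_C is [psi(ej)]_C.
psi(e1) = A e1 = (2, -11, -14) = 0·e1 + e2 + 2e3, so column 1 is (0, 1, 2).
Repeating for e2, e3 and assembling the columns gives [[0, -1, 1], [1, 0, 0], [2, 1, 2]].

[[0, -1, 1], [1, 0, 0], [2, 1, 2]]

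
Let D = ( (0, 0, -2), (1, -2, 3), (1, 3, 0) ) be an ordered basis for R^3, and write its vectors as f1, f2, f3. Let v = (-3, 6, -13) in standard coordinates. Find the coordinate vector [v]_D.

(2, -3, 0)

We seek scalars with c_1 f1 + ... + c_3 f3 = v; equivalently solve M c = v where the columns of M are f1, ..., f3.
Gaussian elimination on [M | v] yields c = (2, -3, 0).
Check: 2f1 - 3f2 + 0·f3 = (-3, 6, -13).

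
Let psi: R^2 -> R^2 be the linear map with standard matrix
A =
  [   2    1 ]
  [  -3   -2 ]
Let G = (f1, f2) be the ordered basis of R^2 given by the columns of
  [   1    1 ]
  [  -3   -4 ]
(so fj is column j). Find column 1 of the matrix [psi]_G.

(-1, 0)

Compute psi(f1) = A f1 = (-1, 3) in standard coordinates.
Then write this in G-coordinates: solve for y in y_1 f1 + y_2 f2 = (-1, 3).
This gives y = (-1, 0), which is column 1 of [psi]_G.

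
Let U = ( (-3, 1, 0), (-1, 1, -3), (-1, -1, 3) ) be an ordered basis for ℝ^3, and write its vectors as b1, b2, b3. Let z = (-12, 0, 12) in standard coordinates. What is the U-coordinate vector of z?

(4, -2, 2)

We seek scalars with c_1 b1 + ... + c_3 b3 = z; equivalently solve M c = z where the columns of M are b1, ..., b3.
Row-reducing the augmented matrix [M | z] gives c = (4, -2, 2).
Check: 4b1 - 2b2 + 2b3 = (-12, 0, 12).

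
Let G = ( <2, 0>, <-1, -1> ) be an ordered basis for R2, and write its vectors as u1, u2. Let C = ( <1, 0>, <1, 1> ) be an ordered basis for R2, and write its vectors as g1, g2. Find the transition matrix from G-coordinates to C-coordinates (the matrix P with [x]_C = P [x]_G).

Take x = uj: its G-coordinates are the j-th standard unit vector, so P e_j — column j of P — equals [uj]_C.
u1 = 2g1 + 0·g2, giving column 1 = <2, 0>; repeating for each j gives P = [[2, 0], [0, -1]].

[[2, 0], [0, -1]]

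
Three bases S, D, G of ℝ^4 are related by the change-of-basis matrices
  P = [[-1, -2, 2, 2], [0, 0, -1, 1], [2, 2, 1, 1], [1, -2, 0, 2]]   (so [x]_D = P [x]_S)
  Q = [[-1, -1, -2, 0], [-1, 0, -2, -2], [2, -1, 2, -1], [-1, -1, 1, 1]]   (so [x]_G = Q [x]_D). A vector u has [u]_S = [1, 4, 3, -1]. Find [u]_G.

Apply P to get D-coordinates [-5, -4, 12, -9], then Q to get G-coordinates.
The result is [u]_G = [-15, -1, 27, 12].

[-15, -1, 27, 12]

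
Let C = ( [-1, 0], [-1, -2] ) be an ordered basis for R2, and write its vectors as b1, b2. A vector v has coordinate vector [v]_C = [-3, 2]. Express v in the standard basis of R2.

[1, -4]

v = M [v]_C, where M has columns b1, b2.
Carrying out the matrix-vector product, v = [1, -4].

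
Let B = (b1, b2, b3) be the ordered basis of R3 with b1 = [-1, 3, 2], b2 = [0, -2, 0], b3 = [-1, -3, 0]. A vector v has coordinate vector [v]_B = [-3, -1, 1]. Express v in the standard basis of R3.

By definition v = -3b1 - b2 + b3.
Summing componentwise gives [2, -10, -6].

[2, -10, -6]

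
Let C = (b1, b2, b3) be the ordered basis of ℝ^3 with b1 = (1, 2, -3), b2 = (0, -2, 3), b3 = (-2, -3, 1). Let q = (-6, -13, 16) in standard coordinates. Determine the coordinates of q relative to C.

(-4, 1, 1)

We seek scalars with c_1 b1 + ... + c_3 b3 = q; equivalently solve M c = q where the columns of M are b1, ..., b3.
Row-reducing the augmented matrix [M | q] gives c = (-4, 1, 1).
Check: -4b1 + b2 + b3 = (-6, -13, 16).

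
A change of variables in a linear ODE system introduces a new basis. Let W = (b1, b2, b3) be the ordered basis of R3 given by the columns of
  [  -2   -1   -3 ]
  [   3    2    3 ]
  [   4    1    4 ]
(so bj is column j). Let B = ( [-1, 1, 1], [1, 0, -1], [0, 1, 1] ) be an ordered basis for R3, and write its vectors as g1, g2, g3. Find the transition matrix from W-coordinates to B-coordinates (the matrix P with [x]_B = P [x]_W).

[[1, 2, 2], [-1, 1, -1], [2, 0, 1]]

Let M have columns bj and N have columns gj. Then for every x, N [x]_B = x = M [x]_W, so P = N^(-1) M.
Since det N = -1, N^(-1) has integer entries; multiplying gives P = [[1, 2, 2], [-1, 1, -1], [2, 0, 1]].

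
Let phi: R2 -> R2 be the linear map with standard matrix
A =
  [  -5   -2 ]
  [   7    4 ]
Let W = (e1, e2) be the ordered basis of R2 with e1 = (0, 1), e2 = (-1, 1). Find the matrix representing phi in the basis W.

[[2, 0], [2, -3]]

Let P have columns e1, e2. Then [phi]_W = P^(-1) A P.
Here det P = 1, so P^(-1) is integer; computing A P first and then P^(-1)(A P) gives [[2, 0], [2, -3]].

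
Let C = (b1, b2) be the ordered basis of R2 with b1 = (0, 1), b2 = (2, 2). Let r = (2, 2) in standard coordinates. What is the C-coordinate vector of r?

(0, 1)

[r]_C is the unique c with M c = r, where M has columns b1, b2.
System: 0c_1 + 2c_2 = 2, c_1 + 2c_2 = 2; solving gives c_1 = 0, c_2 = 1.
Check: 0·b1 + b2 = (2, 2).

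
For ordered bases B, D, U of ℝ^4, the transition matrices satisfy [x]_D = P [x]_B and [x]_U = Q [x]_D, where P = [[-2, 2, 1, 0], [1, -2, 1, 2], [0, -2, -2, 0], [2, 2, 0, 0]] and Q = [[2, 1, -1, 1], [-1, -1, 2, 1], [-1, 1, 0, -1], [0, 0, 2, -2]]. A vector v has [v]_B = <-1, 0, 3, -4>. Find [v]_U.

<8, -13, -9, -8>

Composing the changes, [v]_U = Q P [v]_B.
Q P = [[-1, 6, 5, 2], [3, -2, -6, -2], [1, -6, 0, 2], [-4, -8, -4, 0]]; applying this to <-1, 0, 3, -4> gives <8, -13, -9, -8>.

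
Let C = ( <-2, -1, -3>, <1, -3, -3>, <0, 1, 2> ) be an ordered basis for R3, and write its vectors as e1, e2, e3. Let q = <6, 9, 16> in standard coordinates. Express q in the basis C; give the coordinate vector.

<-4, -2, -1>

Write q = c_1 e1 + ... + c_3 e3 and solve for the c_i.
Solving this 3x3 system gives c = (-4, -2, -1).
Check: -4e1 - 2e2 - e3 = <6, 9, 16>.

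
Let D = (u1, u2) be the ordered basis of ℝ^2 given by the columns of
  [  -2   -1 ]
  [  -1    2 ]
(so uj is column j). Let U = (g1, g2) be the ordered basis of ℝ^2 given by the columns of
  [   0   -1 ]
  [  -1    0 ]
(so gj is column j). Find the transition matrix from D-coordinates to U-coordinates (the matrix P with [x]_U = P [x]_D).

Let M have columns uj and N have columns gj. Then for every x, N [x]_U = x = M [x]_D, so P = N^(-1) M.
Since det N = -1, N^(-1) has integer entries; multiplying gives P = [[1, -2], [2, 1]].

[[1, -2], [2, 1]]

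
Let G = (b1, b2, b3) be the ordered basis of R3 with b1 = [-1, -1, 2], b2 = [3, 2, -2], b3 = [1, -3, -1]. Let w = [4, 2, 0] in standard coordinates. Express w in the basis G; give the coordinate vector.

We seek scalars with c_1 b1 + ... + c_3 b3 = w; equivalently solve M c = w where the columns of M are b1, ..., b3.
Gaussian elimination on [M | w] yields c = (2, 2, 0).
Check: 2b1 + 2b2 + 0·b3 = [4, 2, 0].

[2, 2, 0]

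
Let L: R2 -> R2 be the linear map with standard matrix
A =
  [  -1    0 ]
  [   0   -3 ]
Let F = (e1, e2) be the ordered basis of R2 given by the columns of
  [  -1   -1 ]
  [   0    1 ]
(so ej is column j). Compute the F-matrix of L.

[[-1, 2], [0, -3]]

With P the matrix whose columns are e1, e2, [L]_F = P^(-1) A P.
Column by column: L(e1) = A e1 = [1, 0]; its F-coordinates [-1, 0] give column 1.
Continuing for each basis vector yields [L]_F = [[-1, 2], [0, -3]].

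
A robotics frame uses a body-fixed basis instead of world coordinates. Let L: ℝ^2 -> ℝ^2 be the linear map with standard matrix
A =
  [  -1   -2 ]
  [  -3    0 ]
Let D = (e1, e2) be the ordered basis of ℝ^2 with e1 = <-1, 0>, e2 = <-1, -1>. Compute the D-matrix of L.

The j-th column of [L]_D is [L(ej)]_D.
L(e1) = A e1 = <1, 3> = 2e1 - 3e2, so column 1 is <2, -3>.
Repeating for e2 and assembling the columns gives [[2, 0], [-3, -3]].

[[2, 0], [-3, -3]]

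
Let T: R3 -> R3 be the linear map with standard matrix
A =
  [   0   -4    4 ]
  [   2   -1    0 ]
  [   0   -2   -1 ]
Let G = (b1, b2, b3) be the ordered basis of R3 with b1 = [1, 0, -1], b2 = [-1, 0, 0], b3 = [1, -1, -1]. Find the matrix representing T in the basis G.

The j-th column of [T]_G is [T(bj)]_G.
T(b1) = A b1 = [-4, 2, 1] = b1 + 3b2 - 2b3, so column 1 is [1, 3, -2].
Repeating for b2, b3 and assembling the columns gives [[1, -2, 0], [3, 0, -3], [-2, 2, -3]].

[[1, -2, 0], [3, 0, -3], [-2, 2, -3]]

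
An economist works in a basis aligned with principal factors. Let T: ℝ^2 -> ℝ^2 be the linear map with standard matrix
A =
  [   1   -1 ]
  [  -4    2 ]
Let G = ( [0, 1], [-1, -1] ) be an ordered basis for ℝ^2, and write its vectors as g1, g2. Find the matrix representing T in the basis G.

The j-th column of [T]_G is [T(gj)]_G.
T(g1) = A g1 = [-1, 2] = 3g1 + g2, so column 1 is [3, 1].
Repeating for g2 and assembling the columns gives [[3, 2], [1, 0]].

[[3, 2], [1, 0]]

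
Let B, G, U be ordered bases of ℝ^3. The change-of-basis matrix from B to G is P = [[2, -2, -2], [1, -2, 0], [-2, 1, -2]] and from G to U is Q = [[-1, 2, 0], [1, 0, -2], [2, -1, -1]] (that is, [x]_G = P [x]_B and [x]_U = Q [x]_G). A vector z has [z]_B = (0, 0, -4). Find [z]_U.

First [z]_G = P [z]_B = (8, 0, 8).
Then [z]_U = Q [z]_G = (-8, -8, 8).

(-8, -8, 8)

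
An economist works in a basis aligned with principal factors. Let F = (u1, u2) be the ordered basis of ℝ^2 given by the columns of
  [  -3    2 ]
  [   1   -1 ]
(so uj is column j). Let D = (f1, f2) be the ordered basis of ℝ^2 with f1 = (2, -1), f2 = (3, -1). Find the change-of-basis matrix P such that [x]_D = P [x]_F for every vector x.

[[0, 1], [-1, 0]]

Let M have columns uj and N have columns fj. Then for every x, N [x]_D = x = M [x]_F, so P = N^(-1) M.
Since det N = 1, N^(-1) has integer entries; multiplying gives P = [[0, 1], [-1, 0]].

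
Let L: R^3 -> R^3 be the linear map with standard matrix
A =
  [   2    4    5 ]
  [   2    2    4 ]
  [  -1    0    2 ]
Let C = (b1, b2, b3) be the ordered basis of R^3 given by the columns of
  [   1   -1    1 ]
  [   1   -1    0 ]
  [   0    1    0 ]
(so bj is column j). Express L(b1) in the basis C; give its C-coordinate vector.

(3, -1, 2)

Column 1 of [L]_C is the C-coordinate vector of L(b1).
In standard coordinates L(b1) = A b1 = (6, 4, -1).
Converting to C: (6, 4, -1) = 3b1 - b2 + 2b3, so the coordinate vector is (3, -1, 2).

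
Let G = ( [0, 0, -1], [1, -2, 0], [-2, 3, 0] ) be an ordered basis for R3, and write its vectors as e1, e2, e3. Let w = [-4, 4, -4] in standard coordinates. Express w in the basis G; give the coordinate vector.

[4, 4, 4]

[w]_G is the unique c with M c = w, where M has columns e1, ..., e3.
Gaussian elimination on [M | w] yields c = (4, 4, 4).
Check: 4e1 + 4e2 + 4e3 = [-4, 4, -4].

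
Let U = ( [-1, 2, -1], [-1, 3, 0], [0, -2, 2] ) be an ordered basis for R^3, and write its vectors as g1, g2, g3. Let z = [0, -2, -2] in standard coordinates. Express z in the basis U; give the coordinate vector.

[z]_U is the unique c with M c = z, where M has columns g1, ..., g3.
Row-reducing the augmented matrix [M | z] gives c = (2, -2, 0).
Check: 2g1 - 2g2 + 0·g3 = [0, -2, -2].

[2, -2, 0]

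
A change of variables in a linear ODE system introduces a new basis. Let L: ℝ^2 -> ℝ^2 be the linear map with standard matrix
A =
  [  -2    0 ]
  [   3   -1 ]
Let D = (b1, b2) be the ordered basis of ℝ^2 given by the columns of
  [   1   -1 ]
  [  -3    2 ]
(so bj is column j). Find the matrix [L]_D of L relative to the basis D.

[[-2, 1], [0, -1]]

With P the matrix whose columns are b1, b2, [L]_D = P^(-1) A P.
Column by column: L(b1) = A b1 = (-2, 6); its D-coordinates (-2, 0) give column 1.
Continuing for each basis vector yields [L]_D = [[-2, 1], [0, -1]].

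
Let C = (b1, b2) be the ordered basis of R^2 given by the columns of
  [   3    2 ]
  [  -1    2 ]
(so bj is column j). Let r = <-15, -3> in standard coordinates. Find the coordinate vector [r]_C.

<-3, -3>

We seek scalars with c_1 b1 + c_2 b2 = r; equivalently solve M c = r where the columns of M are b1, b2.
System: 3c_1 + 2c_2 = -15, -c_1 + 2c_2 = -3; solving gives c_1 = -3, c_2 = -3.
Check: -3b1 - 3b2 = <-15, -3>.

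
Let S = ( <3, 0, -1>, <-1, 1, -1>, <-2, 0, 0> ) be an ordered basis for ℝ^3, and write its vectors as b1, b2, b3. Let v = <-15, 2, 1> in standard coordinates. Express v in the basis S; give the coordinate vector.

<-3, 2, 2>

Write v = c_1 b1 + ... + c_3 b3 and solve for the c_i.
Solving this 3x3 system gives c = (-3, 2, 2).
Check: -3b1 + 2b2 + 2b3 = <-15, 2, 1>.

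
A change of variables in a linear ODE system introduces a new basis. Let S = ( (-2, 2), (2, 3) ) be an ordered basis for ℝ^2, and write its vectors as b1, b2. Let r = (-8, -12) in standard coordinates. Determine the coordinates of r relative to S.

(0, -4)

Write r = c_1 b1 + c_2 b2 and solve for the c_i.
System: -2c_1 + 2c_2 = -8, 2c_1 + 3c_2 = -12; solving gives c_1 = 0, c_2 = -4.
Check: 0·b1 - 4b2 = (-8, -12).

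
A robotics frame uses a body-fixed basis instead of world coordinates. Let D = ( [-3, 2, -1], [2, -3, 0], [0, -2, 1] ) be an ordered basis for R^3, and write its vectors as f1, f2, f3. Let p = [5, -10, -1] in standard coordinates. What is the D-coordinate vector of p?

[1, 4, 0]

[p]_D is the unique c with M c = p, where M has columns f1, ..., f3.
Solving this 3x3 system gives c = (1, 4, 0).
Check: f1 + 4f2 + 0·f3 = [5, -10, -1].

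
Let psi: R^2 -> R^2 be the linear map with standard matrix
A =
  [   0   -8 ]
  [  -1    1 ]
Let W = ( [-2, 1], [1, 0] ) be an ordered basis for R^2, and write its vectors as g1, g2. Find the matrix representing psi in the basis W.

[[3, -1], [-2, -2]]

Let P have columns g1, g2. Then [psi]_W = P^(-1) A P.
Here det P = -1, so P^(-1) is integer; computing A P first and then P^(-1)(A P) gives [[3, -1], [-2, -2]].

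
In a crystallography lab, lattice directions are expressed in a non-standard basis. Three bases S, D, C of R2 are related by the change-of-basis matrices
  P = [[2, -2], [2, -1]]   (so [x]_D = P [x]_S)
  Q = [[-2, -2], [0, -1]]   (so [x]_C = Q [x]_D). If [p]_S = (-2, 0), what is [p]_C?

(16, 4)

Composing the changes, [p]_C = Q P [p]_S.
Q P = [[-8, 6], [-2, 1]]; applying this to (-2, 0) gives (16, 4).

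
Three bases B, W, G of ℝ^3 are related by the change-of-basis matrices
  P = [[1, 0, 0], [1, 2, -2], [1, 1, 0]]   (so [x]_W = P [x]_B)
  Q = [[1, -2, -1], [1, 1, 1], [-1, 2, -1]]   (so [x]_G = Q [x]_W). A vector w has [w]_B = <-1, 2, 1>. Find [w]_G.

<-4, 1, 2>

Composing the changes, [w]_G = Q P [w]_B.
Q P = [[-2, -5, 4], [3, 3, -2], [0, 3, -4]]; applying this to <-1, 2, 1> gives <-4, 1, 2>.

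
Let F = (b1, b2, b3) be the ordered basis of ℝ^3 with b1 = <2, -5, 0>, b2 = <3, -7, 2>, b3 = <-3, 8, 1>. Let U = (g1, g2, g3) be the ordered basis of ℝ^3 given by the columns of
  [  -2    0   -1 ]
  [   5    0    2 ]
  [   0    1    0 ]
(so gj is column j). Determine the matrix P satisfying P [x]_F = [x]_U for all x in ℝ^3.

[[-1, -1, 2], [0, 2, 1], [0, -1, -1]]

Column j of P is [bj]_U, since P maps F-coordinates to U-coordinates.
Expressing b1 in U: b1 = -g1 + 0·g2 + 0·g3, so column 1 of P is <-1, 0, 0>.
Doing the same for each bj gives P = [[-1, -1, 2], [0, 2, 1], [0, -1, -1]].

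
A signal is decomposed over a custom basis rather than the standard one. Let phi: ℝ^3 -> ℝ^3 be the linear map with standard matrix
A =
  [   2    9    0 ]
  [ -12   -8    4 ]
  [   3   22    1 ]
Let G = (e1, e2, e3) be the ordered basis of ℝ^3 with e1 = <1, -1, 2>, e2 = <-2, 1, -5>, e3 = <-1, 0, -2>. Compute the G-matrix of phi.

With P the matrix whose columns are e1, ..., e3, [phi]_G = P^(-1) A P.
Column by column: phi(e1) = A e1 = <-7, 4, -17>; its G-coordinates <-1, 3, 0> give column 1.
Continuing for each basis vector yields [phi]_G = [[-1, 3, -3], [3, -1, 1], [0, 0, -3]].

[[-1, 3, -3], [3, -1, 1], [0, 0, -3]]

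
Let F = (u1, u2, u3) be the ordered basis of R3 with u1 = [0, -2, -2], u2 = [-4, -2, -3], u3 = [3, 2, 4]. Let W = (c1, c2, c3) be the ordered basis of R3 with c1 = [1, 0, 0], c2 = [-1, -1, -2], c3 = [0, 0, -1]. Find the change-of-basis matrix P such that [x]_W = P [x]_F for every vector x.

[[2, -2, 1], [2, 2, -2], [-2, -1, 0]]

Let M have columns uj and N have columns cj. Then for every x, N [x]_W = x = M [x]_F, so P = N^(-1) M.
Since det N = 1, N^(-1) has integer entries; multiplying gives P = [[2, -2, 1], [2, 2, -2], [-2, -1, 0]].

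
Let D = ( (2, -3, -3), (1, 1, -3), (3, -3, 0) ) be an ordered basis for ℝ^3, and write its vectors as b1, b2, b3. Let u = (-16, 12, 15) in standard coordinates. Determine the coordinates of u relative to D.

[u]_D is the unique c with M c = u, where M has columns b1, ..., b3.
Row-reducing the augmented matrix [M | u] gives c = (-2, -3, -3).
Check: -2b1 - 3b2 - 3b3 = (-16, 12, 15).

(-2, -3, -3)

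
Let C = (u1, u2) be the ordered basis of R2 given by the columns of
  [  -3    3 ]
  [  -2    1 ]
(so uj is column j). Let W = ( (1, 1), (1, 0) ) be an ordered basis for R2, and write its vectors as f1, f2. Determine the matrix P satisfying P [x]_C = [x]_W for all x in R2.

Take x = uj: its C-coordinates are the j-th standard unit vector, so P e_j — column j of P — equals [uj]_W.
u1 = -2f1 - f2, giving column 1 = (-2, -1); repeating for each j gives P = [[-2, 1], [-1, 2]].

[[-2, 1], [-1, 2]]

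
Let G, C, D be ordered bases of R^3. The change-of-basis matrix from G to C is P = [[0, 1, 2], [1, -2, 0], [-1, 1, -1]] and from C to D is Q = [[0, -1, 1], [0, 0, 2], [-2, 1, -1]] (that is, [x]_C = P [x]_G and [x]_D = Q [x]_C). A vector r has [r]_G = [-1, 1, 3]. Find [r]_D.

[2, -2, -16]

Apply P to get C-coordinates [7, -3, -1], then Q to get D-coordinates.
The result is [r]_D = [2, -2, -16].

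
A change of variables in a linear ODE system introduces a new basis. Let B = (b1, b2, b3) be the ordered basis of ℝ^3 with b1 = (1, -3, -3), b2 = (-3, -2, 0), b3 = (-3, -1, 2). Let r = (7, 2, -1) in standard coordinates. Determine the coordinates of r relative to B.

(1, -3, 1)

[r]_B is the unique c with M c = r, where M has columns b1, ..., b3.
Row-reducing the augmented matrix [M | r] gives c = (1, -3, 1).
Check: b1 - 3b2 + b3 = (7, 2, -1).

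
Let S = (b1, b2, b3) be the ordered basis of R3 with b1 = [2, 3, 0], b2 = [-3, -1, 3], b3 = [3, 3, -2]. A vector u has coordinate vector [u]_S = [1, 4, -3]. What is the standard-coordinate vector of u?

The coordinates say u = b1 + 4b2 - 3b3; adding the scaled basis vectors gives [-19, -10, 18].

[-19, -10, 18]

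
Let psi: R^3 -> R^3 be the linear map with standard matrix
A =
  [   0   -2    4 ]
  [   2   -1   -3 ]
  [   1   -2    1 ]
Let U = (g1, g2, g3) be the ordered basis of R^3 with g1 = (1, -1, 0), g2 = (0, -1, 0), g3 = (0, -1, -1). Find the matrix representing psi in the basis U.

The j-th column of [psi]_U is [psi(gj)]_U.
psi(g1) = A g1 = (2, 3, 3) = 2g1 - 2g2 - 3g3, so column 1 is (2, -2, -3).
Repeating for g2, g3 and assembling the columns gives [[2, 2, -2], [-2, -1, -1], [-3, -2, -1]].

[[2, 2, -2], [-2, -1, -1], [-3, -2, -1]]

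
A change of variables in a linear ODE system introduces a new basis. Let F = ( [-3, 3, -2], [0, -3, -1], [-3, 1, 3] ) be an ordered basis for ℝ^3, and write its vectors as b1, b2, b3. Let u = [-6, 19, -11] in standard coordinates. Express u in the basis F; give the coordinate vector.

[4, -3, -2]

Write u = c_1 b1 + ... + c_3 b3 and solve for the c_i.
Gaussian elimination on [M | u] yields c = (4, -3, -2).
Check: 4b1 - 3b2 - 2b3 = [-6, 19, -11].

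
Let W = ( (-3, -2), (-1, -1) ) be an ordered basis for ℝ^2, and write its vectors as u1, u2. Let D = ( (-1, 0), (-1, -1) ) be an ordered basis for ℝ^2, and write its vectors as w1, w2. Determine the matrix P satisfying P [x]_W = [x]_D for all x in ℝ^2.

[[1, 0], [2, 1]]

Column j of P is [uj]_D, since P maps W-coordinates to D-coordinates.
Expressing u1 in D: u1 = w1 + 2w2, so column 1 of P is (1, 2).
Doing the same for each uj gives P = [[1, 0], [2, 1]].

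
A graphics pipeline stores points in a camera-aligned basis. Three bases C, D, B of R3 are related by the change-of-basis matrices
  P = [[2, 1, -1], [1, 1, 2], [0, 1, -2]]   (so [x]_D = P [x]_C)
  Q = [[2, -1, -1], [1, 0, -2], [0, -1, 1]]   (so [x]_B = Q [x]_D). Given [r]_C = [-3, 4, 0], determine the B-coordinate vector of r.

Apply P to get D-coordinates [-2, 1, 4], then Q to get B-coordinates.
The result is [r]_B = [-9, -10, 3].

[-9, -10, 3]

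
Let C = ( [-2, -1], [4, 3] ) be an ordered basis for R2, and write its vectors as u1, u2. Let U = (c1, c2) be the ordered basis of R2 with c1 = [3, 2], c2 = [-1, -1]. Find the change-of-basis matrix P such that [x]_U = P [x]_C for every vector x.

[[-1, 1], [-1, -1]]

Take x = uj: its C-coordinates are the j-th standard unit vector, so P e_j — column j of P — equals [uj]_U.
u1 = -c1 - c2, giving column 1 = [-1, -1]; repeating for each j gives P = [[-1, 1], [-1, -1]].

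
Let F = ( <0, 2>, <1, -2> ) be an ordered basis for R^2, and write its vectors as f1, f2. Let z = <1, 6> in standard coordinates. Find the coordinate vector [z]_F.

<4, 1>

[z]_F is the unique c with M c = z, where M has columns f1, f2.
System: 0c_1 + c_2 = 1, 2c_1 - 2c_2 = 6; solving gives c_1 = 4, c_2 = 1.
Check: 4f1 + f2 = <1, 6>.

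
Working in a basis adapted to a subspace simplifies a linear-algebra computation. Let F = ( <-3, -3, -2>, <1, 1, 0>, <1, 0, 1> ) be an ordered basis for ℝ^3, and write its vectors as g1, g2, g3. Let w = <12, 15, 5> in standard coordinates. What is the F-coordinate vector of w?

<-4, 3, -3>

We seek scalars with c_1 g1 + ... + c_3 g3 = w; equivalently solve M c = w where the columns of M are g1, ..., g3.
Solving this 3x3 system gives c = (-4, 3, -3).
Check: -4g1 + 3g2 - 3g3 = <12, 15, 5>.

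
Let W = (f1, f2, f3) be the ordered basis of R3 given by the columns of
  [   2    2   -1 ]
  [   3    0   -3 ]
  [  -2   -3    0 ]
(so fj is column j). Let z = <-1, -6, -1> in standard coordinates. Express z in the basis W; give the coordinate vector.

<-1, 1, 1>

[z]_W is the unique c with M c = z, where M has columns f1, ..., f3.
Solving this 3x3 system gives c = (-1, 1, 1).
Check: -f1 + f2 + f3 = <-1, -6, -1>.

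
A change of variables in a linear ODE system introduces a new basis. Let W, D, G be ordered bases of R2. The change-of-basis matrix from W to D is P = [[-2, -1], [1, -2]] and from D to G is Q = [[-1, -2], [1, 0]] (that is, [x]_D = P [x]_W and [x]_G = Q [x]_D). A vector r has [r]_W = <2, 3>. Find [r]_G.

Composing the changes, [r]_G = Q P [r]_W.
Q P = [[0, 5], [-2, -1]]; applying this to <2, 3> gives <15, -7>.

<15, -7>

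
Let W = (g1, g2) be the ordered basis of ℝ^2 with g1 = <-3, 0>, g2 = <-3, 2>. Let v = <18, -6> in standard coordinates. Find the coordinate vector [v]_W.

<-3, -3>

Write v = c_1 g1 + c_2 g2 and solve for the c_i.
System: -3c_1 - 3c_2 = 18, 0c_1 + 2c_2 = -6; solving gives c_1 = -3, c_2 = -3.
Check: -3g1 - 3g2 = <18, -6>.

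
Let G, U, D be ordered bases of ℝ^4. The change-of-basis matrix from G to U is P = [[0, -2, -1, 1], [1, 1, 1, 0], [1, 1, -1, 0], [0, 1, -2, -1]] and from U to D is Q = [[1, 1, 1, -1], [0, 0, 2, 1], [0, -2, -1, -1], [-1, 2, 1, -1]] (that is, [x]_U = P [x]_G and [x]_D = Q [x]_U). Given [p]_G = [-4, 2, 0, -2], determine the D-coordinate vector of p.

First [p]_U = P [p]_G = [-6, -2, -2, 4].
Then [p]_D = Q [p]_U = [-14, 0, 2, -4].

[-14, 0, 2, -4]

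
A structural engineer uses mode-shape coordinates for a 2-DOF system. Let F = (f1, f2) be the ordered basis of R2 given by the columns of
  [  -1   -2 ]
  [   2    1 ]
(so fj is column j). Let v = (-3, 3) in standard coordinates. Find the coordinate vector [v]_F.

Write v = c_1 f1 + c_2 f2 and solve for the c_i.
System: -c_1 - 2c_2 = -3, 2c_1 + c_2 = 3; solving gives c_1 = 1, c_2 = 1.
Check: f1 + f2 = (-3, 3).

(1, 1)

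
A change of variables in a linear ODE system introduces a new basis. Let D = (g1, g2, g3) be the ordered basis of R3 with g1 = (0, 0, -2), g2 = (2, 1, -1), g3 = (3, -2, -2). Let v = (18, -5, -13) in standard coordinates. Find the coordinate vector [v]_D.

(1, 3, 4)

[v]_D is the unique c with M c = v, where M has columns g1, ..., g3.
Gaussian elimination on [M | v] yields c = (1, 3, 4).
Check: g1 + 3g2 + 4g3 = (18, -5, -13).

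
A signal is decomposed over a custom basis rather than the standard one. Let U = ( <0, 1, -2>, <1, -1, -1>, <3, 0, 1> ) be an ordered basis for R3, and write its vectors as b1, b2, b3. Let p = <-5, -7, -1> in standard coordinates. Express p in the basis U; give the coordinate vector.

<-3, 4, -3>

[p]_U is the unique c with M c = p, where M has columns b1, ..., b3.
Gaussian elimination on [M | p] yields c = (-3, 4, -3).
Check: -3b1 + 4b2 - 3b3 = <-5, -7, -1>.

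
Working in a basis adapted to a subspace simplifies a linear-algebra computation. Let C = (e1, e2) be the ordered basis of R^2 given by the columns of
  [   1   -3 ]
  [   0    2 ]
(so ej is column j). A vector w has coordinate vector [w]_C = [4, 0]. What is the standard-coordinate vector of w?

w = M [w]_C, where M has columns e1, e2.
Carrying out the matrix-vector product, w = [4, 0].

[4, 0]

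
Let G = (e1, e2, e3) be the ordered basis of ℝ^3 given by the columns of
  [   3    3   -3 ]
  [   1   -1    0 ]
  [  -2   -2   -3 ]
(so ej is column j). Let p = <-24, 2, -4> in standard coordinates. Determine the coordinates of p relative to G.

[p]_G is the unique c with M c = p, where M has columns e1, ..., e3.
Gaussian elimination on [M | p] yields c = (-1, -3, 4).
Check: -e1 - 3e2 + 4e3 = <-24, 2, -4>.

<-1, -3, 4>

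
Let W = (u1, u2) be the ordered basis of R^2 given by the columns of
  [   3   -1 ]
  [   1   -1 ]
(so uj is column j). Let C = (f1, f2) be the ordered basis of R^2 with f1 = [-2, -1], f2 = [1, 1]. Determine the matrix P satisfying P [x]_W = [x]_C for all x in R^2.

[[-2, 0], [-1, -1]]

Column j of P is [uj]_C, since P maps W-coordinates to C-coordinates.
Expressing u1 in C: u1 = -2f1 - f2, so column 1 of P is [-2, -1].
Doing the same for each uj gives P = [[-2, 0], [-1, -1]].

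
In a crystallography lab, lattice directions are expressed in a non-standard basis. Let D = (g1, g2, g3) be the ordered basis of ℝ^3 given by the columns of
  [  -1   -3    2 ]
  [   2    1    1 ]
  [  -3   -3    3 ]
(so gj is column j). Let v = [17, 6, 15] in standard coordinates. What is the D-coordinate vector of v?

[3, -4, 4]

Write v = c_1 g1 + ... + c_3 g3 and solve for the c_i.
Solving this 3x3 system gives c = (3, -4, 4).
Check: 3g1 - 4g2 + 4g3 = [17, 6, 15].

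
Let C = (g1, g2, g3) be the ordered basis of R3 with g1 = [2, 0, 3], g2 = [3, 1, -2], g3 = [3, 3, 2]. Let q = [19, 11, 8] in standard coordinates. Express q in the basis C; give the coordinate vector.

[q]_C is the unique c with M c = q, where M has columns g1, ..., g3.
Solving this 3x3 system gives c = (2, 2, 3).
Check: 2g1 + 2g2 + 3g3 = [19, 11, 8].

[2, 2, 3]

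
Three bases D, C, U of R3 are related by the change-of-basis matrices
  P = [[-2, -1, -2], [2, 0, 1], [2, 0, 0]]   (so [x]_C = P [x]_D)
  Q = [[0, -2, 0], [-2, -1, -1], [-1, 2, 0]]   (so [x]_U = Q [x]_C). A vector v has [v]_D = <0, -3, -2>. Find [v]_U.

<4, -12, -11>

First [v]_C = P [v]_D = <7, -2, 0>.
Then [v]_U = Q [v]_C = <4, -12, -11>.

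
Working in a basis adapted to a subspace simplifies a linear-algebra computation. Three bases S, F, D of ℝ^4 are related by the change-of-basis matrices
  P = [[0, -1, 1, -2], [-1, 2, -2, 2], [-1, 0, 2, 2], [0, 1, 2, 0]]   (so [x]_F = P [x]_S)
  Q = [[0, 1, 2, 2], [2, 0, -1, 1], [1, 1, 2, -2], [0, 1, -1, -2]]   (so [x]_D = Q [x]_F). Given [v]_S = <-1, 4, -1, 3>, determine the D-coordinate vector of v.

Composing the changes, [v]_D = Q P [v]_S.
Q P = [[-3, 4, 6, 6], [1, -1, 2, -6], [-3, -1, -1, 4], [0, 0, -8, 0]]; applying this to <-1, 4, -1, 3> gives <31, -25, 12, 8>.

<31, -25, 12, 8>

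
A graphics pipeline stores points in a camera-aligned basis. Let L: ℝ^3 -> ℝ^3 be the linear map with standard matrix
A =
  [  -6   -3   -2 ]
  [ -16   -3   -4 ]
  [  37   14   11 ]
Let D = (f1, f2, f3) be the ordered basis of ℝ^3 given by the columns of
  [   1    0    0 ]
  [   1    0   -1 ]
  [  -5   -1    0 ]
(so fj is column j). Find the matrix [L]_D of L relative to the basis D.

With P the matrix whose columns are f1, ..., f3, [L]_D = P^(-1) A P.
Column by column: L(f1) = A f1 = <1, 1, -4>; its D-coordinates <1, -1, 0> give column 1.
Continuing for each basis vector yields [L]_D = [[1, 2, 3], [-1, 1, -1], [0, -2, 0]].

[[1, 2, 3], [-1, 1, -1], [0, -2, 0]]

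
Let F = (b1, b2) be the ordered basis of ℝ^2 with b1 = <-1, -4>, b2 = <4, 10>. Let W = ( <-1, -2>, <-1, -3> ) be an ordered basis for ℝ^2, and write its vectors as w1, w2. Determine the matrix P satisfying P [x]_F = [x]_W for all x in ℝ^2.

[[-1, -2], [2, -2]]

Take x = bj: its F-coordinates are the j-th standard unit vector, so P e_j — column j of P — equals [bj]_W.
b1 = -w1 + 2w2, giving column 1 = <-1, 2>; repeating for each j gives P = [[-1, -2], [2, -2]].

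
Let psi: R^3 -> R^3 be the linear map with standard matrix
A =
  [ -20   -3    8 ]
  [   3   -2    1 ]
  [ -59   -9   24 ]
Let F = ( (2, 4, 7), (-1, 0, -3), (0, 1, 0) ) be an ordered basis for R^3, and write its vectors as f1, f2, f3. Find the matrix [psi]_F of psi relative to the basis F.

With P the matrix whose columns are f1, ..., f3, [psi]_F = P^(-1) A P.
Column by column: psi(f1) = A f1 = (4, 5, 14); its F-coordinates (2, 0, -3) give column 1.
Continuing for each basis vector yields [psi]_F = [[2, -1, 0], [0, 2, 3], [-3, -2, -2]].

[[2, -1, 0], [0, 2, 3], [-3, -2, -2]]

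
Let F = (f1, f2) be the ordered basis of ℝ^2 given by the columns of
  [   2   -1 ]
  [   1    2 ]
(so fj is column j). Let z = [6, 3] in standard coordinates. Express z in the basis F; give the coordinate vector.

[3, 0]

[z]_F is the unique c with M c = z, where M has columns f1, f2.
System: 2c_1 - c_2 = 6, c_1 + 2c_2 = 3; solving gives c_1 = 3, c_2 = 0.
Check: 3f1 + 0·f2 = [6, 3].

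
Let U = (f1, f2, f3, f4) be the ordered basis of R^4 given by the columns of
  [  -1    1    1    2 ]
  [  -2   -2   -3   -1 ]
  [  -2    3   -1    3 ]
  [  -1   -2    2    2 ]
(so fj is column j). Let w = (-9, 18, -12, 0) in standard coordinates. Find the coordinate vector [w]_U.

We seek scalars with c_1 f1 + ... + c_4 f4 = w; equivalently solve M c = w where the columns of M are f1, ..., f4.
Row-reducing the augmented matrix [M | w] gives c = (0, -4, -3, -1).
Check: 0·f1 - 4f2 - 3f3 - f4 = (-9, 18, -12, 0).

(0, -4, -3, -1)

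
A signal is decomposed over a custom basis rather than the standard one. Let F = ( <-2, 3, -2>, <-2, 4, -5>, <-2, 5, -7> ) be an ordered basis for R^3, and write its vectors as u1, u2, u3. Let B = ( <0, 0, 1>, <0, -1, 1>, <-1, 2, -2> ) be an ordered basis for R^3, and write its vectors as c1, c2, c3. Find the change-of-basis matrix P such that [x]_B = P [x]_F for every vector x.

[[1, -1, -2], [1, 0, -1], [2, 2, 2]]

Column j of P is [uj]_B, since P maps F-coordinates to B-coordinates.
Expressing u1 in B: u1 = c1 + c2 + 2c3, so column 1 of P is <1, 1, 2>.
Doing the same for each uj gives P = [[1, -1, -2], [1, 0, -1], [2, 2, 2]].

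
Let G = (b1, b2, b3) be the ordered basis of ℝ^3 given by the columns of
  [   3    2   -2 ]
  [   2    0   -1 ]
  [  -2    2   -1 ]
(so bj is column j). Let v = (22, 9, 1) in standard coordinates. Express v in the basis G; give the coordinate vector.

(4, 4, -1)

Write v = c_1 b1 + ... + c_3 b3 and solve for the c_i.
Solving this 3x3 system gives c = (4, 4, -1).
Check: 4b1 + 4b2 - b3 = (22, 9, 1).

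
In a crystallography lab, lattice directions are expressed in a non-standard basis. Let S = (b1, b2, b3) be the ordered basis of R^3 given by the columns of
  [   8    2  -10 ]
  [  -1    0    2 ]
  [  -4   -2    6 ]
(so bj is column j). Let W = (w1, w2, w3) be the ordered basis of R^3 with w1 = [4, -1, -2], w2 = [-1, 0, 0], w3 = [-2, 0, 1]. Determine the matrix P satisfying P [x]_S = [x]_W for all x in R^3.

[[1, 0, -2], [0, 2, -2], [-2, -2, 2]]

Take x = bj: its S-coordinates are the j-th standard unit vector, so P e_j — column j of P — equals [bj]_W.
b1 = w1 + 0·w2 - 2w3, giving column 1 = [1, 0, -2]; repeating for each j gives P = [[1, 0, -2], [0, 2, -2], [-2, -2, 2]].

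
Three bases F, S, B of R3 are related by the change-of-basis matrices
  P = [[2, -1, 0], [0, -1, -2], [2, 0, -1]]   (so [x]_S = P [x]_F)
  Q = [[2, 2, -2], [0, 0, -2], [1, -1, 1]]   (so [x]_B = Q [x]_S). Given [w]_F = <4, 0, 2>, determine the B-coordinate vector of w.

<-4, -12, 18>

First [w]_S = P [w]_F = <8, -4, 6>.
Then [w]_B = Q [w]_S = <-4, -12, 18>.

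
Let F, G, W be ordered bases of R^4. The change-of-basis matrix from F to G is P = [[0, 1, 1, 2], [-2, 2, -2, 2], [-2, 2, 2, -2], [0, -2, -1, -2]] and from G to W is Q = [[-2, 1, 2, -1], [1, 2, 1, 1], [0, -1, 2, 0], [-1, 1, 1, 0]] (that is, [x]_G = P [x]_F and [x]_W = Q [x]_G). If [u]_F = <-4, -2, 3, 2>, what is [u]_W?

<7, 12, 10, 3>

First [u]_G = P [u]_F = <5, 2, 6, -3>.
Then [u]_W = Q [u]_G = <7, 12, 10, 3>.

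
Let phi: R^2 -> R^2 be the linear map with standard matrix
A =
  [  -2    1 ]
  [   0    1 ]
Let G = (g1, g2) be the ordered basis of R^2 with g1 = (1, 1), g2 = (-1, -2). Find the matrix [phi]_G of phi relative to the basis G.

[[-3, 2], [-2, 2]]

With P the matrix whose columns are g1, g2, [phi]_G = P^(-1) A P.
Column by column: phi(g1) = A g1 = (-1, 1); its G-coordinates (-3, -2) give column 1.
Continuing for each basis vector yields [phi]_G = [[-3, 2], [-2, 2]].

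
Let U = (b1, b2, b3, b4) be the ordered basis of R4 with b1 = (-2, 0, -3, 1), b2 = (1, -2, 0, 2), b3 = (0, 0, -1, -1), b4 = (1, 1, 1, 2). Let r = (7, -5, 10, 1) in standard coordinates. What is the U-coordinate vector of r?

[r]_U is the unique c with M c = r, where M has columns b1, ..., b4.
Solving this 4x4 system gives c = (-3, 2, -2, -1).
Check: -3b1 + 2b2 - 2b3 - b4 = (7, -5, 10, 1).

(-3, 2, -2, -1)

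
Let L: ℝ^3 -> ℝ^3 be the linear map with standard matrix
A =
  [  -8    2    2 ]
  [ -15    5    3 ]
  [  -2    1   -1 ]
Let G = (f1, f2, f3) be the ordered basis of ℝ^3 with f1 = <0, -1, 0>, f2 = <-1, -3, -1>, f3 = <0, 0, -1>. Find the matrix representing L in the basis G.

[[-1, 3, -3], [2, 0, 2], [-1, 0, -3]]

The j-th column of [L]_G is [L(fj)]_G.
L(f1) = A f1 = <-2, -5, -1> = -f1 + 2f2 - f3, so column 1 is <-1, 2, -1>.
Repeating for f2, f3 and assembling the columns gives [[-1, 3, -3], [2, 0, 2], [-1, 0, -3]].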